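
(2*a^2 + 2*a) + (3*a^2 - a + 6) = 5*a^2 + a + 6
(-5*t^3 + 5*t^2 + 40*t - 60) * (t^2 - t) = -5*t^5 + 10*t^4 + 35*t^3 - 100*t^2 + 60*t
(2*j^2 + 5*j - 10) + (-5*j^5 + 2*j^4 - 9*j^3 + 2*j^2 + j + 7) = -5*j^5 + 2*j^4 - 9*j^3 + 4*j^2 + 6*j - 3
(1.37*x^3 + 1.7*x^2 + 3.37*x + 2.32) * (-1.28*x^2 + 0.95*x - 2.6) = -1.7536*x^5 - 0.8745*x^4 - 6.2606*x^3 - 4.1881*x^2 - 6.558*x - 6.032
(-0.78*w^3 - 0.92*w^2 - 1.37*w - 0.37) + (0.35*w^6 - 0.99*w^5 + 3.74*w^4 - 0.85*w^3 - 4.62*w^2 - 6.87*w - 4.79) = 0.35*w^6 - 0.99*w^5 + 3.74*w^4 - 1.63*w^3 - 5.54*w^2 - 8.24*w - 5.16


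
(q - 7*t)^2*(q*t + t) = q^3*t - 14*q^2*t^2 + q^2*t + 49*q*t^3 - 14*q*t^2 + 49*t^3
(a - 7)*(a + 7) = a^2 - 49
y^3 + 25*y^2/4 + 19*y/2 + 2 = (y + 1/4)*(y + 2)*(y + 4)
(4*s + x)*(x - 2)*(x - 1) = 4*s*x^2 - 12*s*x + 8*s + x^3 - 3*x^2 + 2*x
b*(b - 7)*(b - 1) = b^3 - 8*b^2 + 7*b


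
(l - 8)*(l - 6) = l^2 - 14*l + 48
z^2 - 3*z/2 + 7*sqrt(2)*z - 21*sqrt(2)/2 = (z - 3/2)*(z + 7*sqrt(2))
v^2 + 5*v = v*(v + 5)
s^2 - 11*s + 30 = (s - 6)*(s - 5)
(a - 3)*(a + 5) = a^2 + 2*a - 15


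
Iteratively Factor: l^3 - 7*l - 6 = (l + 1)*(l^2 - l - 6) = (l + 1)*(l + 2)*(l - 3)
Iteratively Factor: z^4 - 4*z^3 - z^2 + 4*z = (z - 4)*(z^3 - z) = (z - 4)*(z - 1)*(z^2 + z) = z*(z - 4)*(z - 1)*(z + 1)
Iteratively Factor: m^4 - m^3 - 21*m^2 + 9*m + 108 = (m + 3)*(m^3 - 4*m^2 - 9*m + 36) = (m - 3)*(m + 3)*(m^2 - m - 12) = (m - 3)*(m + 3)^2*(m - 4)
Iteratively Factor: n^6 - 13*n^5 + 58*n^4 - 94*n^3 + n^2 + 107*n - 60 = (n + 1)*(n^5 - 14*n^4 + 72*n^3 - 166*n^2 + 167*n - 60) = (n - 1)*(n + 1)*(n^4 - 13*n^3 + 59*n^2 - 107*n + 60) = (n - 3)*(n - 1)*(n + 1)*(n^3 - 10*n^2 + 29*n - 20) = (n - 5)*(n - 3)*(n - 1)*(n + 1)*(n^2 - 5*n + 4) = (n - 5)*(n - 3)*(n - 1)^2*(n + 1)*(n - 4)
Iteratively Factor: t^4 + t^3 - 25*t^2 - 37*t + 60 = (t + 3)*(t^3 - 2*t^2 - 19*t + 20) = (t - 1)*(t + 3)*(t^2 - t - 20) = (t - 1)*(t + 3)*(t + 4)*(t - 5)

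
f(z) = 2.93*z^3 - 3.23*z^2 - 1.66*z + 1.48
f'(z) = 8.79*z^2 - 6.46*z - 1.66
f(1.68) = 3.47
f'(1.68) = 12.30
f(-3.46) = -152.81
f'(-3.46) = 125.92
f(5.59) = 403.07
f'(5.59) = 236.90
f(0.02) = 1.45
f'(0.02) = -1.79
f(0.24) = 0.94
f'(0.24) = -2.70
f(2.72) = 32.03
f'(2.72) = 45.80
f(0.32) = 0.71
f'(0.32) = -2.83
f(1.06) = -0.42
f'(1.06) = 1.37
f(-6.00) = -737.72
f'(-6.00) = 353.54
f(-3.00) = -101.72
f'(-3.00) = 96.83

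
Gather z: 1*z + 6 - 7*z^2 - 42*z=-7*z^2 - 41*z + 6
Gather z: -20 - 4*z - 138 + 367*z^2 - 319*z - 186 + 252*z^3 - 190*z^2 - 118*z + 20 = 252*z^3 + 177*z^2 - 441*z - 324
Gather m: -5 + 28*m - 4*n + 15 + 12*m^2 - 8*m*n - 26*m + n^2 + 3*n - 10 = 12*m^2 + m*(2 - 8*n) + n^2 - n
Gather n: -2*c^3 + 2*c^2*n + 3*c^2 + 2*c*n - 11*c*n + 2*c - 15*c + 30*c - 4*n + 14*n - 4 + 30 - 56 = -2*c^3 + 3*c^2 + 17*c + n*(2*c^2 - 9*c + 10) - 30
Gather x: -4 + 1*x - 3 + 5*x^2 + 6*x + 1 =5*x^2 + 7*x - 6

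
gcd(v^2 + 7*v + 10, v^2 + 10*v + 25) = v + 5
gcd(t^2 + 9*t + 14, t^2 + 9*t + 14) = t^2 + 9*t + 14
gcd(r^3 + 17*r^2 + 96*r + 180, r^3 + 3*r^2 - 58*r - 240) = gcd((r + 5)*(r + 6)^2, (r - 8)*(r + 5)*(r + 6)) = r^2 + 11*r + 30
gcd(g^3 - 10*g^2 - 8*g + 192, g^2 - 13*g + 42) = g - 6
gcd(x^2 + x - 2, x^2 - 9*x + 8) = x - 1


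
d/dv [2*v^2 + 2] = 4*v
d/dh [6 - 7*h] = -7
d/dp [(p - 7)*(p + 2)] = 2*p - 5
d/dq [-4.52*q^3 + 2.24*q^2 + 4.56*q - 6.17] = -13.56*q^2 + 4.48*q + 4.56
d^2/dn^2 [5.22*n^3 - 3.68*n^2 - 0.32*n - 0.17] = 31.32*n - 7.36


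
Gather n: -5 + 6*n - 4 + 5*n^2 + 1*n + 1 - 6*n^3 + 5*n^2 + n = -6*n^3 + 10*n^2 + 8*n - 8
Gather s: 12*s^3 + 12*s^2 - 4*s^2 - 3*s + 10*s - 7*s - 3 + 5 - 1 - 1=12*s^3 + 8*s^2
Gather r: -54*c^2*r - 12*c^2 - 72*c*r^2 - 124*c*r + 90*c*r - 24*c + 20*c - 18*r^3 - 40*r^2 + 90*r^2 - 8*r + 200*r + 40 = -12*c^2 - 4*c - 18*r^3 + r^2*(50 - 72*c) + r*(-54*c^2 - 34*c + 192) + 40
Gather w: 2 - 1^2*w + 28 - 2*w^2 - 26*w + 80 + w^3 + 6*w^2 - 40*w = w^3 + 4*w^2 - 67*w + 110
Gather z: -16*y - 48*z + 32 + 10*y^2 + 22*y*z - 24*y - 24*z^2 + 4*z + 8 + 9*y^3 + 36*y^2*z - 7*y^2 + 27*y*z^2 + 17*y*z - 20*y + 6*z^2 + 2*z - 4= 9*y^3 + 3*y^2 - 60*y + z^2*(27*y - 18) + z*(36*y^2 + 39*y - 42) + 36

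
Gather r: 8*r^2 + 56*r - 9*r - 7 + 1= 8*r^2 + 47*r - 6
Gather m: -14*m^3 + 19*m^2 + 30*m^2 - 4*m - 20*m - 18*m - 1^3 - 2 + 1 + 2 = -14*m^3 + 49*m^2 - 42*m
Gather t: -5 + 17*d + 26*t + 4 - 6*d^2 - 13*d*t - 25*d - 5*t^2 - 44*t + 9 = -6*d^2 - 8*d - 5*t^2 + t*(-13*d - 18) + 8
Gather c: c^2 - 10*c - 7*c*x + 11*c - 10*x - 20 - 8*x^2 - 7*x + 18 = c^2 + c*(1 - 7*x) - 8*x^2 - 17*x - 2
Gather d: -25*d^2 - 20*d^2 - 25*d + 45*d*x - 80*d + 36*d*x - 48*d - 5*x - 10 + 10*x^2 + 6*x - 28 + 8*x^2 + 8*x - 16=-45*d^2 + d*(81*x - 153) + 18*x^2 + 9*x - 54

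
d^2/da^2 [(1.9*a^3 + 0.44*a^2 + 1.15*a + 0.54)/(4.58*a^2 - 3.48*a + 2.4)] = (2.8421709430404e-14*a^4 + 66.5214320000001*a^3 - 56.268144*a^2 - 61.821216*a + 25.486272)/(96.071912*a^6 - 218.993616*a^5 + 317.426976*a^4 - 271.657152*a^3 + 166.33728*a^2 - 60.1344*a + 13.824)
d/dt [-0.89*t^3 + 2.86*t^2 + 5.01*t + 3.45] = -2.67*t^2 + 5.72*t + 5.01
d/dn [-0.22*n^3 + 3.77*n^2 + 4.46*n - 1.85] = -0.66*n^2 + 7.54*n + 4.46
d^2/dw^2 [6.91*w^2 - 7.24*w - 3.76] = 13.8200000000000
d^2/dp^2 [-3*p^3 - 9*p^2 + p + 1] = -18*p - 18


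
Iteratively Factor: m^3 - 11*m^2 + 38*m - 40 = (m - 4)*(m^2 - 7*m + 10) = (m - 5)*(m - 4)*(m - 2)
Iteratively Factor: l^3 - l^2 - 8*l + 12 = (l - 2)*(l^2 + l - 6) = (l - 2)^2*(l + 3)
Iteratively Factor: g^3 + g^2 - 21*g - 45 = (g + 3)*(g^2 - 2*g - 15) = (g - 5)*(g + 3)*(g + 3)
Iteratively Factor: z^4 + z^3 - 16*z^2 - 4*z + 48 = (z - 2)*(z^3 + 3*z^2 - 10*z - 24) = (z - 3)*(z - 2)*(z^2 + 6*z + 8) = (z - 3)*(z - 2)*(z + 4)*(z + 2)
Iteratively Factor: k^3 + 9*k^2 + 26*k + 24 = (k + 3)*(k^2 + 6*k + 8) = (k + 2)*(k + 3)*(k + 4)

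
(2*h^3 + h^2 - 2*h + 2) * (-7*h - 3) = -14*h^4 - 13*h^3 + 11*h^2 - 8*h - 6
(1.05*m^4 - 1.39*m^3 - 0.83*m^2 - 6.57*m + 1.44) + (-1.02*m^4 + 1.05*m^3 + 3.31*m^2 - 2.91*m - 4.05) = 0.03*m^4 - 0.34*m^3 + 2.48*m^2 - 9.48*m - 2.61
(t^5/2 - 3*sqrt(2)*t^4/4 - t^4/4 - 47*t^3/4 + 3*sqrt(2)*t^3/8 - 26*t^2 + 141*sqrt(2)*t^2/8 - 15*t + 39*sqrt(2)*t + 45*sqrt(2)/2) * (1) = t^5/2 - 3*sqrt(2)*t^4/4 - t^4/4 - 47*t^3/4 + 3*sqrt(2)*t^3/8 - 26*t^2 + 141*sqrt(2)*t^2/8 - 15*t + 39*sqrt(2)*t + 45*sqrt(2)/2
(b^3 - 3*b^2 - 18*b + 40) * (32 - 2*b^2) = -2*b^5 + 6*b^4 + 68*b^3 - 176*b^2 - 576*b + 1280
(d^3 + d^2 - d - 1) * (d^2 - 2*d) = d^5 - d^4 - 3*d^3 + d^2 + 2*d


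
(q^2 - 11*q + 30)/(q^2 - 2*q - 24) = (q - 5)/(q + 4)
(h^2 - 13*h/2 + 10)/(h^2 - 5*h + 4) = (h - 5/2)/(h - 1)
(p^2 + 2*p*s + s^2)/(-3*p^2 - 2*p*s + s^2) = (-p - s)/(3*p - s)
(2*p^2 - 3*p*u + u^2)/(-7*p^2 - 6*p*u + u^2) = (-2*p^2 + 3*p*u - u^2)/(7*p^2 + 6*p*u - u^2)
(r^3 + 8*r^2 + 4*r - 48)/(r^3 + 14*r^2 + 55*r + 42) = (r^2 + 2*r - 8)/(r^2 + 8*r + 7)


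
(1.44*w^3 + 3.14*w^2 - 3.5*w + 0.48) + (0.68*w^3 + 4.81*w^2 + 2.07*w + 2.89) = 2.12*w^3 + 7.95*w^2 - 1.43*w + 3.37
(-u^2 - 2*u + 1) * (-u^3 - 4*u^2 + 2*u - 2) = u^5 + 6*u^4 + 5*u^3 - 6*u^2 + 6*u - 2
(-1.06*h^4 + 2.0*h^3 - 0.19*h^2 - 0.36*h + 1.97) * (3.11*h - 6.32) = -3.2966*h^5 + 12.9192*h^4 - 13.2309*h^3 + 0.0812000000000002*h^2 + 8.4019*h - 12.4504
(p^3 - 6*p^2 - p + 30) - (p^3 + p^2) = -7*p^2 - p + 30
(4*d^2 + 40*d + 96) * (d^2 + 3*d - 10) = 4*d^4 + 52*d^3 + 176*d^2 - 112*d - 960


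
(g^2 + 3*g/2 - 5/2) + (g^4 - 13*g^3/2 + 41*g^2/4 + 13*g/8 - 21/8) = g^4 - 13*g^3/2 + 45*g^2/4 + 25*g/8 - 41/8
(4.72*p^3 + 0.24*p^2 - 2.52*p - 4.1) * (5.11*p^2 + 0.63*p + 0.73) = 24.1192*p^5 + 4.2*p^4 - 9.2804*p^3 - 22.3634*p^2 - 4.4226*p - 2.993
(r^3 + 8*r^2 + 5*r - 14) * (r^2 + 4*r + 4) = r^5 + 12*r^4 + 41*r^3 + 38*r^2 - 36*r - 56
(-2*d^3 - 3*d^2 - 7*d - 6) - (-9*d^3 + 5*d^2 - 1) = 7*d^3 - 8*d^2 - 7*d - 5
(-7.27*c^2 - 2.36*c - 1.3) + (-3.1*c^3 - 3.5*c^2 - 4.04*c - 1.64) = -3.1*c^3 - 10.77*c^2 - 6.4*c - 2.94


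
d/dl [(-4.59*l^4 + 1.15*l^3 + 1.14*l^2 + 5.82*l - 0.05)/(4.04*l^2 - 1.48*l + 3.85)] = (-37.0872*l^5 + 25.0256*l^4 - 74.09*l^3 - 11.9175*l^2 + 9.182*l + 22.333)/(16.3216*l^4 - 11.9584*l^3 + 33.2984*l^2 - 11.396*l + 14.8225)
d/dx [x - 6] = 1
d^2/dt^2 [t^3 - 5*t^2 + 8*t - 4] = 6*t - 10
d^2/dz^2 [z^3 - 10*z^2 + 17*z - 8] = 6*z - 20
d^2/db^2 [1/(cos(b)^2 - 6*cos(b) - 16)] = (8*sin(b)^4 - 204*sin(b)^2 - 147*cos(b) - 9*cos(3*b) - 12)/(2*(sin(b)^2 + 6*cos(b) + 15)^3)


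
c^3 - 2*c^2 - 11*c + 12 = (c - 4)*(c - 1)*(c + 3)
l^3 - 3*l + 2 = (l - 1)^2*(l + 2)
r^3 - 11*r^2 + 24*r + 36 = (r - 6)^2*(r + 1)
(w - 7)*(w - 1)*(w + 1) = w^3 - 7*w^2 - w + 7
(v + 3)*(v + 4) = v^2 + 7*v + 12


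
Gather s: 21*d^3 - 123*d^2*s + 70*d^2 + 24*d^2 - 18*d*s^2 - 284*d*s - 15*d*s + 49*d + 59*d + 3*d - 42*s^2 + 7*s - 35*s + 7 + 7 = 21*d^3 + 94*d^2 + 111*d + s^2*(-18*d - 42) + s*(-123*d^2 - 299*d - 28) + 14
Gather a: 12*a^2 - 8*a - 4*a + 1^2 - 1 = 12*a^2 - 12*a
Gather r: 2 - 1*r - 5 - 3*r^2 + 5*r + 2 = -3*r^2 + 4*r - 1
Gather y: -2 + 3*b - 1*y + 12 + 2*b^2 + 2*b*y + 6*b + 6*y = 2*b^2 + 9*b + y*(2*b + 5) + 10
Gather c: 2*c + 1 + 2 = 2*c + 3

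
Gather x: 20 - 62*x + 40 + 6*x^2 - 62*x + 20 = 6*x^2 - 124*x + 80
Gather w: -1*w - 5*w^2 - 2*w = -5*w^2 - 3*w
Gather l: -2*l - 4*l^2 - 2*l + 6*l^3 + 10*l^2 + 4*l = 6*l^3 + 6*l^2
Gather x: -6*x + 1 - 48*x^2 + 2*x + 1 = -48*x^2 - 4*x + 2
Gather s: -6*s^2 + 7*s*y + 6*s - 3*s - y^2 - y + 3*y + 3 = -6*s^2 + s*(7*y + 3) - y^2 + 2*y + 3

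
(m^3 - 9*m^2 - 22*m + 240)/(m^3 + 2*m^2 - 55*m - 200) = (m - 6)/(m + 5)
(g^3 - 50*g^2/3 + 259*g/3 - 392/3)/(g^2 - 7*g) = g - 29/3 + 56/(3*g)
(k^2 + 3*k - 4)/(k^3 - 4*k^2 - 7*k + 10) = (k + 4)/(k^2 - 3*k - 10)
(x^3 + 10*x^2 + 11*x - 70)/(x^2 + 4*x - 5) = (x^2 + 5*x - 14)/(x - 1)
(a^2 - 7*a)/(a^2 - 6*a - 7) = a/(a + 1)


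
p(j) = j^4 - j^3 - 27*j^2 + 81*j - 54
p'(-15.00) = -13284.00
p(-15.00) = 46656.00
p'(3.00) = 0.00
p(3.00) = 0.00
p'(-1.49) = 141.57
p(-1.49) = -226.40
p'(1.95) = -6.05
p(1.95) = 8.33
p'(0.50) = 53.75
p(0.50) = -20.31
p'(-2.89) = 115.45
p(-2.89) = -419.70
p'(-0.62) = 112.37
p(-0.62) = -114.21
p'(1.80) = -2.59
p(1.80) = 8.99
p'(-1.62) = 143.60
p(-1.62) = -244.94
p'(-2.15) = 143.48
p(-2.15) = -321.65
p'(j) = 4*j^3 - 3*j^2 - 54*j + 81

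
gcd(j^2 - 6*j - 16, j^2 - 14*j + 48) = j - 8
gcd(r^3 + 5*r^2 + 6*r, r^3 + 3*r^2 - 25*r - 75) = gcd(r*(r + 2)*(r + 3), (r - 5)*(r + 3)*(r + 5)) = r + 3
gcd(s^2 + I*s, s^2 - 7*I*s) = s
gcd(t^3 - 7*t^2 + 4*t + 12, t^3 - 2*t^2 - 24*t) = t - 6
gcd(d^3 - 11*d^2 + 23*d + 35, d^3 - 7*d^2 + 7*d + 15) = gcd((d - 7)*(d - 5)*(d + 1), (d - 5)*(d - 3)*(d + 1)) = d^2 - 4*d - 5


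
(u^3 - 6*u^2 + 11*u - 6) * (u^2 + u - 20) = u^5 - 5*u^4 - 15*u^3 + 125*u^2 - 226*u + 120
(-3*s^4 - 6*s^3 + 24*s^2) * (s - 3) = -3*s^5 + 3*s^4 + 42*s^3 - 72*s^2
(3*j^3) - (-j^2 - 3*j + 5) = 3*j^3 + j^2 + 3*j - 5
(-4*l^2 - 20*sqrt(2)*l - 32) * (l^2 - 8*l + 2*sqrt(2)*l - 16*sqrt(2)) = -4*l^4 - 28*sqrt(2)*l^3 + 32*l^3 - 112*l^2 + 224*sqrt(2)*l^2 - 64*sqrt(2)*l + 896*l + 512*sqrt(2)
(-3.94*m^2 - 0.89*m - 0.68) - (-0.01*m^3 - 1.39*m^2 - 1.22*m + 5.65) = 0.01*m^3 - 2.55*m^2 + 0.33*m - 6.33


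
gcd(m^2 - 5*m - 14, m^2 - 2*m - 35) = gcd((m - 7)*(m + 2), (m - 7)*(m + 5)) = m - 7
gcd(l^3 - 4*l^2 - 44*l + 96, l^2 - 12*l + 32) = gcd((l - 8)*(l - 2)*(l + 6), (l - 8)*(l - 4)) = l - 8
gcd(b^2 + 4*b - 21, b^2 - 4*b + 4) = 1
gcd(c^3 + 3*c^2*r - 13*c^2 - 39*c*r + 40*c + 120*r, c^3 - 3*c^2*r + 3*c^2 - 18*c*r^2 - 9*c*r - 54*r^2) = c + 3*r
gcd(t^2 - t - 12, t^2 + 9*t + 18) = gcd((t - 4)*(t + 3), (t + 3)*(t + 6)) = t + 3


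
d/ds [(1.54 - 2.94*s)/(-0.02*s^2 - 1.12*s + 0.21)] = (-0.0588*s^2 + 0.0615999999999999*s + 1.1074)/(0.0004*s^4 + 0.0448*s^3 + 1.246*s^2 - 0.4704*s + 0.0441)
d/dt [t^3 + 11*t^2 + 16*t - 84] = 3*t^2 + 22*t + 16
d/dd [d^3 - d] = 3*d^2 - 1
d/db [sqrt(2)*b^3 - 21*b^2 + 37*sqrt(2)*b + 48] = 3*sqrt(2)*b^2 - 42*b + 37*sqrt(2)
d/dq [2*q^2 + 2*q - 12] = 4*q + 2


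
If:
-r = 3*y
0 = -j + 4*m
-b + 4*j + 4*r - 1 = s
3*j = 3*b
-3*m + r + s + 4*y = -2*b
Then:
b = 44*y/17 + 4/17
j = 44*y/17 + 4/17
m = 11*y/17 + 1/17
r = -3*y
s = -72*y/17 - 5/17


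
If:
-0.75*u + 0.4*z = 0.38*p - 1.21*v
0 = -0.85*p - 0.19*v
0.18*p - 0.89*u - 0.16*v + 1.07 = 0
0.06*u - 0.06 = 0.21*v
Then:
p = -0.01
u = 1.19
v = 0.05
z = 2.06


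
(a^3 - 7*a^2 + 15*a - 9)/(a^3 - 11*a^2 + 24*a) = (a^2 - 4*a + 3)/(a*(a - 8))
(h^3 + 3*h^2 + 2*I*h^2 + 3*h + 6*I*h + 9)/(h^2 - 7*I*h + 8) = (h^3 + h^2*(3 + 2*I) + h*(3 + 6*I) + 9)/(h^2 - 7*I*h + 8)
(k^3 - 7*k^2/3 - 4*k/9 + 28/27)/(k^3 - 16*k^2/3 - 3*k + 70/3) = (k^2 - 4/9)/(k^2 - 3*k - 10)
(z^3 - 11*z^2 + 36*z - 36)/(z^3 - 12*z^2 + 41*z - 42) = (z - 6)/(z - 7)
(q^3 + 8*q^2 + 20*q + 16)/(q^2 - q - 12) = (q^3 + 8*q^2 + 20*q + 16)/(q^2 - q - 12)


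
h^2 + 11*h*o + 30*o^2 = (h + 5*o)*(h + 6*o)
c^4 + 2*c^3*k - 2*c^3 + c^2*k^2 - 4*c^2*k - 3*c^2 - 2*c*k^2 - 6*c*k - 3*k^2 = (c - 3)*(c + 1)*(c + k)^2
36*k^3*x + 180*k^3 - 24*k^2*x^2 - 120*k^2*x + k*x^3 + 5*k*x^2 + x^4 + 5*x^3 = (-3*k + x)*(-2*k + x)*(6*k + x)*(x + 5)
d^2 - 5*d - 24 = (d - 8)*(d + 3)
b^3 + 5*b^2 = b^2*(b + 5)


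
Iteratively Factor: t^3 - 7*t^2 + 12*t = (t - 3)*(t^2 - 4*t) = t*(t - 3)*(t - 4)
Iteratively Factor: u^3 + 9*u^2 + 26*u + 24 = (u + 2)*(u^2 + 7*u + 12) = (u + 2)*(u + 3)*(u + 4)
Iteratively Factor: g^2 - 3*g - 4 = (g + 1)*(g - 4)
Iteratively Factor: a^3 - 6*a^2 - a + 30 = (a + 2)*(a^2 - 8*a + 15) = (a - 5)*(a + 2)*(a - 3)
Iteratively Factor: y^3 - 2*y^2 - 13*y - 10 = (y - 5)*(y^2 + 3*y + 2) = (y - 5)*(y + 2)*(y + 1)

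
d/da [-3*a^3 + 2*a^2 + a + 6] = -9*a^2 + 4*a + 1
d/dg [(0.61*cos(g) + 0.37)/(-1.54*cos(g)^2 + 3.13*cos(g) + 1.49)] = (-0.9394*cos(g)^2 - 1.1396*cos(g) + 0.2492)*sin(g)/(2.3716*cos(g)^4 - 9.6404*cos(g)^3 + 5.2077*cos(g)^2 + 9.3274*cos(g) + 2.2201)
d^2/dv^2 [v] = 0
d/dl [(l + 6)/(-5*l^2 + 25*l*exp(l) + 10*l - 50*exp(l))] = (-l^2 + 5*l*exp(l) + 2*l - (l + 6)*(5*l*exp(l) - 2*l - 5*exp(l) + 2) - 10*exp(l))/(5*(l^2 - 5*l*exp(l) - 2*l + 10*exp(l))^2)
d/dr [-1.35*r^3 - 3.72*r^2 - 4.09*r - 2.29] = -4.05*r^2 - 7.44*r - 4.09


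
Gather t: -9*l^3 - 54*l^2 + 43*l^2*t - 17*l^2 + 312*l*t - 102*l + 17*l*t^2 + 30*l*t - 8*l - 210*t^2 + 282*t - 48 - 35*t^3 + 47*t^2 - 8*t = -9*l^3 - 71*l^2 - 110*l - 35*t^3 + t^2*(17*l - 163) + t*(43*l^2 + 342*l + 274) - 48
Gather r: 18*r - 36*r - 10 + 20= 10 - 18*r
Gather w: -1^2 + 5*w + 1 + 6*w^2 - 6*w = 6*w^2 - w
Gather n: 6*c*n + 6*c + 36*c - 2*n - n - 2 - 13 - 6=42*c + n*(6*c - 3) - 21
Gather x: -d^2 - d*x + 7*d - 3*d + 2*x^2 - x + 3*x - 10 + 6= -d^2 + 4*d + 2*x^2 + x*(2 - d) - 4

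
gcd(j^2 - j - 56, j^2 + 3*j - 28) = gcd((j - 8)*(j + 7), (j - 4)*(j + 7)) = j + 7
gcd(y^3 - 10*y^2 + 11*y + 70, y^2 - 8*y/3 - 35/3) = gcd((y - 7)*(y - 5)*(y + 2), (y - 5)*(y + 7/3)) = y - 5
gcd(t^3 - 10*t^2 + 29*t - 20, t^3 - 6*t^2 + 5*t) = t^2 - 6*t + 5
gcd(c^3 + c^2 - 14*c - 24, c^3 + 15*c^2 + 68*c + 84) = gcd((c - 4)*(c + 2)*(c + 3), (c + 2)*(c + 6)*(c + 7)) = c + 2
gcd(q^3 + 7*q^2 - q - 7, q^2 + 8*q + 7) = q^2 + 8*q + 7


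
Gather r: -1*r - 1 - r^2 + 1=-r^2 - r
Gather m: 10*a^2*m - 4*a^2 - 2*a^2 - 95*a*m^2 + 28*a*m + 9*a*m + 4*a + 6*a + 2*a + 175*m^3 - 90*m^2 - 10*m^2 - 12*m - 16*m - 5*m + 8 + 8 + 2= -6*a^2 + 12*a + 175*m^3 + m^2*(-95*a - 100) + m*(10*a^2 + 37*a - 33) + 18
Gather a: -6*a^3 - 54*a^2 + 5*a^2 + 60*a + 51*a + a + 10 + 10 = -6*a^3 - 49*a^2 + 112*a + 20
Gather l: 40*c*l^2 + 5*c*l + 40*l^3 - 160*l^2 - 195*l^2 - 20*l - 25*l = 40*l^3 + l^2*(40*c - 355) + l*(5*c - 45)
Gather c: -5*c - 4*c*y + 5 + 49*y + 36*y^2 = c*(-4*y - 5) + 36*y^2 + 49*y + 5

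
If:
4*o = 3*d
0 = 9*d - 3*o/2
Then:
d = 0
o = 0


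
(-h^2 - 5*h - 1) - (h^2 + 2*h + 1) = -2*h^2 - 7*h - 2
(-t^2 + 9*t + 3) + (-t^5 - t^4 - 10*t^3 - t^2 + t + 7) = -t^5 - t^4 - 10*t^3 - 2*t^2 + 10*t + 10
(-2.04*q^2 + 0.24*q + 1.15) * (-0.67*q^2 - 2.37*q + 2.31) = 1.3668*q^4 + 4.674*q^3 - 6.0517*q^2 - 2.1711*q + 2.6565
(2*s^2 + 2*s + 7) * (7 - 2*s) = -4*s^3 + 10*s^2 + 49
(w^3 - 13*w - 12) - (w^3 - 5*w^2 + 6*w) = 5*w^2 - 19*w - 12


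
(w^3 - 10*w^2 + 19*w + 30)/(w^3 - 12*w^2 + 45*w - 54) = (w^2 - 4*w - 5)/(w^2 - 6*w + 9)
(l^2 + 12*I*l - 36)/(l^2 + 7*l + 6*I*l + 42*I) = (l + 6*I)/(l + 7)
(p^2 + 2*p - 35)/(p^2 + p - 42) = (p - 5)/(p - 6)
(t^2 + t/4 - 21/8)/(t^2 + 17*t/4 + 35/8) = (2*t - 3)/(2*t + 5)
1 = 1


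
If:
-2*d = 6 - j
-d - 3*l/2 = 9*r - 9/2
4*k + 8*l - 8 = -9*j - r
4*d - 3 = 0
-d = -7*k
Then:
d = 3/4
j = 15/2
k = 3/28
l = -5069/658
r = 1119/658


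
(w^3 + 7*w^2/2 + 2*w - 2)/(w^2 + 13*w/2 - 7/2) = (w^2 + 4*w + 4)/(w + 7)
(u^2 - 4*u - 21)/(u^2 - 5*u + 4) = (u^2 - 4*u - 21)/(u^2 - 5*u + 4)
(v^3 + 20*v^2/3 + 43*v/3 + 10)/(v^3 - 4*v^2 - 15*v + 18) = (3*v^2 + 11*v + 10)/(3*(v^2 - 7*v + 6))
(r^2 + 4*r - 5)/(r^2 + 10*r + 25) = (r - 1)/(r + 5)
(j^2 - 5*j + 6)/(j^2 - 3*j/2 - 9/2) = 2*(j - 2)/(2*j + 3)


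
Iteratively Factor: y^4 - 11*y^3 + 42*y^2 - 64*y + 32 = (y - 4)*(y^3 - 7*y^2 + 14*y - 8) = (y - 4)*(y - 2)*(y^2 - 5*y + 4) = (y - 4)*(y - 2)*(y - 1)*(y - 4)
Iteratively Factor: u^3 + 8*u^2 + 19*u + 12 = (u + 3)*(u^2 + 5*u + 4) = (u + 3)*(u + 4)*(u + 1)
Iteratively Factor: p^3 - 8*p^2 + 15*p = (p - 5)*(p^2 - 3*p) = p*(p - 5)*(p - 3)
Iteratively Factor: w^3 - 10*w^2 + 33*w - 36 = (w - 3)*(w^2 - 7*w + 12) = (w - 3)^2*(w - 4)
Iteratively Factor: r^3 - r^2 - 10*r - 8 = (r + 1)*(r^2 - 2*r - 8) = (r + 1)*(r + 2)*(r - 4)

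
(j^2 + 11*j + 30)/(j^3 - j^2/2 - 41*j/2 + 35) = 2*(j + 6)/(2*j^2 - 11*j + 14)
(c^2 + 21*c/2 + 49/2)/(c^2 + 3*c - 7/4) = 2*(c + 7)/(2*c - 1)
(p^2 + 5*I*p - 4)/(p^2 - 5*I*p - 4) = (-p^2 - 5*I*p + 4)/(-p^2 + 5*I*p + 4)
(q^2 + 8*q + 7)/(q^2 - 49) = (q + 1)/(q - 7)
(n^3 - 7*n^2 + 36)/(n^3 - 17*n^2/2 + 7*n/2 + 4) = 2*(n^3 - 7*n^2 + 36)/(2*n^3 - 17*n^2 + 7*n + 8)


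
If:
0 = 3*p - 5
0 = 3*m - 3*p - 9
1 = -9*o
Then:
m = 14/3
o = -1/9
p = 5/3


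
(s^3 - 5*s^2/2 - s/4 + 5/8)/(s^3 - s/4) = (s - 5/2)/s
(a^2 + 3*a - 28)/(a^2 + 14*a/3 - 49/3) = 3*(a - 4)/(3*a - 7)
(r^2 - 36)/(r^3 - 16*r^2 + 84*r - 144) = (r + 6)/(r^2 - 10*r + 24)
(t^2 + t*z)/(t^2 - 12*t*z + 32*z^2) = t*(t + z)/(t^2 - 12*t*z + 32*z^2)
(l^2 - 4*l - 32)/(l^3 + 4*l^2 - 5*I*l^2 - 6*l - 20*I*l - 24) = (l - 8)/(l^2 - 5*I*l - 6)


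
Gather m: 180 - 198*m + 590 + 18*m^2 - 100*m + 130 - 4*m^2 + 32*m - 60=14*m^2 - 266*m + 840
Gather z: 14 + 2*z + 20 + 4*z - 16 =6*z + 18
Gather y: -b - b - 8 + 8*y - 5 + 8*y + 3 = -2*b + 16*y - 10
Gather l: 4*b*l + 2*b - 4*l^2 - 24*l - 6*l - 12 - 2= 2*b - 4*l^2 + l*(4*b - 30) - 14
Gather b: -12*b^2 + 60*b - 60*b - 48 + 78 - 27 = 3 - 12*b^2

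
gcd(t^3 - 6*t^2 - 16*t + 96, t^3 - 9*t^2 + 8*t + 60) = t - 6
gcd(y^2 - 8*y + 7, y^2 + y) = 1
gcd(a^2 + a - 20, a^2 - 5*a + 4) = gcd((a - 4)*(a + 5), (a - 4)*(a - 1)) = a - 4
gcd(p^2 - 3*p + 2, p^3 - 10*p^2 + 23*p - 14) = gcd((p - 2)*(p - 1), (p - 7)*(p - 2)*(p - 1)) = p^2 - 3*p + 2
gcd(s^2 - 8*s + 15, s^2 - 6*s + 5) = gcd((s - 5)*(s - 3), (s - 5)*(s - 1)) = s - 5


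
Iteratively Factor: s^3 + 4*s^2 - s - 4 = (s + 4)*(s^2 - 1) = (s - 1)*(s + 4)*(s + 1)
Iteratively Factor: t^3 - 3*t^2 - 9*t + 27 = (t + 3)*(t^2 - 6*t + 9) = (t - 3)*(t + 3)*(t - 3)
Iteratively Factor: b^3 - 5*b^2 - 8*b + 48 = (b + 3)*(b^2 - 8*b + 16) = (b - 4)*(b + 3)*(b - 4)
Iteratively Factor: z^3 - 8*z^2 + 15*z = (z)*(z^2 - 8*z + 15) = z*(z - 3)*(z - 5)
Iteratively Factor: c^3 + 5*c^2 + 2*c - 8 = (c + 4)*(c^2 + c - 2) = (c - 1)*(c + 4)*(c + 2)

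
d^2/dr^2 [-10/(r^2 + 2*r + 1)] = -60/(r^4 + 4*r^3 + 6*r^2 + 4*r + 1)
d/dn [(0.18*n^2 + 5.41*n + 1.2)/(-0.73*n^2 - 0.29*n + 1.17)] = (3.8971*n^2 + 2.1732*n + 6.6777)/(0.5329*n^4 + 0.4234*n^3 - 1.6241*n^2 - 0.6786*n + 1.3689)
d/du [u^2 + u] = 2*u + 1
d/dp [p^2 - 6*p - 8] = 2*p - 6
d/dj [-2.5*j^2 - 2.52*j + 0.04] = -5.0*j - 2.52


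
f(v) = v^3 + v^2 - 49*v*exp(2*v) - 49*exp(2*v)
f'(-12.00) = 408.00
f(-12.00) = -1584.00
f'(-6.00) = 96.00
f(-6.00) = -180.00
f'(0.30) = -320.55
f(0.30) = -115.95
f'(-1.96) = 8.50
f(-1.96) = -2.75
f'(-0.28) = -68.62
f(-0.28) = -20.10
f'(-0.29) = -66.72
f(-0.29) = -19.42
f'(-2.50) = 14.41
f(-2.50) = -8.88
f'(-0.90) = -9.09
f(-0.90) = -0.73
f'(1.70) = -9384.67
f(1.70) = -3956.45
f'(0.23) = -267.95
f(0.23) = -95.41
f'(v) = 3*v^2 - 98*v*exp(2*v) + 2*v - 147*exp(2*v)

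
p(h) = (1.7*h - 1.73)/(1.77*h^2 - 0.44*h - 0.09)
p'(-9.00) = -0.01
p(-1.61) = -0.86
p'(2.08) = -0.03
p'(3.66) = -0.04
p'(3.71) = -0.04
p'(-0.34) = -47.91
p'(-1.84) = -0.50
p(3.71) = 0.20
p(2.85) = 0.24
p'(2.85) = -0.05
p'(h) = (0.44 - 3.54*h)*(1.7*h - 1.73)/(1.77*h^2 - 0.44*h - 0.09)^2 + 1.7/(1.77*h^2 - 0.44*h - 0.09)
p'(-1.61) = -0.69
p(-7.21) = -0.15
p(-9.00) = -0.12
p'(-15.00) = -0.00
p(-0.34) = -8.74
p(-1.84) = -0.72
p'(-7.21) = -0.02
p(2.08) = 0.27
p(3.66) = 0.20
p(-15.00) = -0.07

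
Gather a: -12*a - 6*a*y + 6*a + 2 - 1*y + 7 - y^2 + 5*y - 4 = a*(-6*y - 6) - y^2 + 4*y + 5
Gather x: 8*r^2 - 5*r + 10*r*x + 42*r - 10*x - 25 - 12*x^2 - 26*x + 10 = 8*r^2 + 37*r - 12*x^2 + x*(10*r - 36) - 15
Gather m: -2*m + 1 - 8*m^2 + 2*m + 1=2 - 8*m^2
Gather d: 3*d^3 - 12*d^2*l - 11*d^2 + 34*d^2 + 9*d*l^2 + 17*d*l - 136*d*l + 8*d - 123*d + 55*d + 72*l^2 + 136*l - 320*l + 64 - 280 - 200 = 3*d^3 + d^2*(23 - 12*l) + d*(9*l^2 - 119*l - 60) + 72*l^2 - 184*l - 416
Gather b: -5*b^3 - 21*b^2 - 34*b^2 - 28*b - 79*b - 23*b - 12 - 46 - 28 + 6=-5*b^3 - 55*b^2 - 130*b - 80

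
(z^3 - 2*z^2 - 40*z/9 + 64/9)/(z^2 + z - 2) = (z^2 - 4*z + 32/9)/(z - 1)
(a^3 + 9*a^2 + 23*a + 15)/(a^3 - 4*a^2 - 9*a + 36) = (a^2 + 6*a + 5)/(a^2 - 7*a + 12)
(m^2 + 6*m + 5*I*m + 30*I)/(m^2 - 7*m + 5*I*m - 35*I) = (m + 6)/(m - 7)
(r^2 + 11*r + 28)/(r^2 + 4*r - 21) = (r + 4)/(r - 3)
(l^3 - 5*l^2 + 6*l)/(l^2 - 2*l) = l - 3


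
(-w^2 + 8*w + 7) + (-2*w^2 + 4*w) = -3*w^2 + 12*w + 7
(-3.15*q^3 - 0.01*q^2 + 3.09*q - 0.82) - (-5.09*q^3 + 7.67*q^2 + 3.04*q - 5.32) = 1.94*q^3 - 7.68*q^2 + 0.0499999999999998*q + 4.5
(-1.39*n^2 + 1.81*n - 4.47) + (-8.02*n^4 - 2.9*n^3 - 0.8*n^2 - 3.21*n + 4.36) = -8.02*n^4 - 2.9*n^3 - 2.19*n^2 - 1.4*n - 0.109999999999999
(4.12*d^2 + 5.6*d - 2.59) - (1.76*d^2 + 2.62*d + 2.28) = 2.36*d^2 + 2.98*d - 4.87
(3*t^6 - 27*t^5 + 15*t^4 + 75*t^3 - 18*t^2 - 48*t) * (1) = 3*t^6 - 27*t^5 + 15*t^4 + 75*t^3 - 18*t^2 - 48*t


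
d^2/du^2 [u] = 0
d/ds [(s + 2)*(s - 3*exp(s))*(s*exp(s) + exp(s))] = (s^3 - 6*s^2*exp(s) + 6*s^2 - 24*s*exp(s) + 8*s - 21*exp(s) + 2)*exp(s)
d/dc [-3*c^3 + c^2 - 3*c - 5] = -9*c^2 + 2*c - 3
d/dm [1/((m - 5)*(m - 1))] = 2*(3 - m)/(m^4 - 12*m^3 + 46*m^2 - 60*m + 25)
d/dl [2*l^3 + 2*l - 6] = 6*l^2 + 2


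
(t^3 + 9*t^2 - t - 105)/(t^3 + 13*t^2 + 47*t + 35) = (t - 3)/(t + 1)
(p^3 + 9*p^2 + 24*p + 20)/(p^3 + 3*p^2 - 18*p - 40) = (p + 2)/(p - 4)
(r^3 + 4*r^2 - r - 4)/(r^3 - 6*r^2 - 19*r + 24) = (r^2 + 5*r + 4)/(r^2 - 5*r - 24)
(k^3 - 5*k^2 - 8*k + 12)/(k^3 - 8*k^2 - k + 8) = (k^2 - 4*k - 12)/(k^2 - 7*k - 8)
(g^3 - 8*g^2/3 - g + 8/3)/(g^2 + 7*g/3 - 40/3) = (g^2 - 1)/(g + 5)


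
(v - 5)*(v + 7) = v^2 + 2*v - 35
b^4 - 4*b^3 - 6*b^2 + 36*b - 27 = (b - 3)^2*(b - 1)*(b + 3)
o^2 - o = o*(o - 1)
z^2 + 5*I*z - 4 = (z + I)*(z + 4*I)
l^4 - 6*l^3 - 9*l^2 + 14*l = l*(l - 7)*(l - 1)*(l + 2)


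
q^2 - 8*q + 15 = (q - 5)*(q - 3)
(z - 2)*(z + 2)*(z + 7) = z^3 + 7*z^2 - 4*z - 28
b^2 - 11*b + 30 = (b - 6)*(b - 5)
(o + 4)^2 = o^2 + 8*o + 16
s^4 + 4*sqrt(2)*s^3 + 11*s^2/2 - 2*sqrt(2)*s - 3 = (s - sqrt(2)/2)*(s + sqrt(2)/2)*(s + sqrt(2))*(s + 3*sqrt(2))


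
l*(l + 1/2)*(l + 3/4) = l^3 + 5*l^2/4 + 3*l/8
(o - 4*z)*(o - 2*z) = o^2 - 6*o*z + 8*z^2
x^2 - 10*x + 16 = (x - 8)*(x - 2)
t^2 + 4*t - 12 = (t - 2)*(t + 6)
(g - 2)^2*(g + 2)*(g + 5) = g^4 + 3*g^3 - 14*g^2 - 12*g + 40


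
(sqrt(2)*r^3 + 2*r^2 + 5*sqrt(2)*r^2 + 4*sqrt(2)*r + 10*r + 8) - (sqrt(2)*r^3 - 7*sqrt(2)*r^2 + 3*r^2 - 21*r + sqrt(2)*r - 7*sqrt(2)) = -r^2 + 12*sqrt(2)*r^2 + 3*sqrt(2)*r + 31*r + 8 + 7*sqrt(2)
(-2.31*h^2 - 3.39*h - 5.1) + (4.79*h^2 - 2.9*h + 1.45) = 2.48*h^2 - 6.29*h - 3.65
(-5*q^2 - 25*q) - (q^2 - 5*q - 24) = -6*q^2 - 20*q + 24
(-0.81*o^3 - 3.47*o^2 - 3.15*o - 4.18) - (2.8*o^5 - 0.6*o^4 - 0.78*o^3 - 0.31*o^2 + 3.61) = -2.8*o^5 + 0.6*o^4 - 0.03*o^3 - 3.16*o^2 - 3.15*o - 7.79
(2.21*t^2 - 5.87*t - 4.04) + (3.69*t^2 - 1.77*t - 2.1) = 5.9*t^2 - 7.64*t - 6.14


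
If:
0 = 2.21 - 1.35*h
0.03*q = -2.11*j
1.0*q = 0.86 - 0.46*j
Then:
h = 1.64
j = -0.01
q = 0.87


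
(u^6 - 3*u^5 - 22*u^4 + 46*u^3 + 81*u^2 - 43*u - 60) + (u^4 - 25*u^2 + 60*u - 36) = u^6 - 3*u^5 - 21*u^4 + 46*u^3 + 56*u^2 + 17*u - 96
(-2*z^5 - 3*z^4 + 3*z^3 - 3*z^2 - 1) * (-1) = 2*z^5 + 3*z^4 - 3*z^3 + 3*z^2 + 1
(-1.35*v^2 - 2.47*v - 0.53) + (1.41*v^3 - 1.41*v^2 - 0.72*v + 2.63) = 1.41*v^3 - 2.76*v^2 - 3.19*v + 2.1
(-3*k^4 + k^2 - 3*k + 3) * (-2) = 6*k^4 - 2*k^2 + 6*k - 6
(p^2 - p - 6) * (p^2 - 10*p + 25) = p^4 - 11*p^3 + 29*p^2 + 35*p - 150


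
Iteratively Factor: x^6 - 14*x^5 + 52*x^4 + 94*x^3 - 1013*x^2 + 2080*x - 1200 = (x - 5)*(x^5 - 9*x^4 + 7*x^3 + 129*x^2 - 368*x + 240) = (x - 5)^2*(x^4 - 4*x^3 - 13*x^2 + 64*x - 48) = (x - 5)^2*(x - 3)*(x^3 - x^2 - 16*x + 16) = (x - 5)^2*(x - 3)*(x - 1)*(x^2 - 16) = (x - 5)^2*(x - 4)*(x - 3)*(x - 1)*(x + 4)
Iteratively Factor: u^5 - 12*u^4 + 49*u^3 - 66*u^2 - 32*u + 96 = (u - 3)*(u^4 - 9*u^3 + 22*u^2 - 32) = (u - 4)*(u - 3)*(u^3 - 5*u^2 + 2*u + 8) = (u - 4)*(u - 3)*(u + 1)*(u^2 - 6*u + 8) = (u - 4)^2*(u - 3)*(u + 1)*(u - 2)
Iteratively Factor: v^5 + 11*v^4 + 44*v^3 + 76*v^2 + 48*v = (v)*(v^4 + 11*v^3 + 44*v^2 + 76*v + 48) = v*(v + 2)*(v^3 + 9*v^2 + 26*v + 24) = v*(v + 2)*(v + 3)*(v^2 + 6*v + 8) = v*(v + 2)*(v + 3)*(v + 4)*(v + 2)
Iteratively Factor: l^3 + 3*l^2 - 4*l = (l + 4)*(l^2 - l) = l*(l + 4)*(l - 1)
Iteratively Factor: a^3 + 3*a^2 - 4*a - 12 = (a + 3)*(a^2 - 4) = (a - 2)*(a + 3)*(a + 2)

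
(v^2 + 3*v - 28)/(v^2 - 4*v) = (v + 7)/v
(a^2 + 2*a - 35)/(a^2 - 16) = (a^2 + 2*a - 35)/(a^2 - 16)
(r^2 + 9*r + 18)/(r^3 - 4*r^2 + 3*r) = (r^2 + 9*r + 18)/(r*(r^2 - 4*r + 3))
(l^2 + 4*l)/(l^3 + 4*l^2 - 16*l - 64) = l/(l^2 - 16)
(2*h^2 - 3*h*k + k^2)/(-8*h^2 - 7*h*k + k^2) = (-2*h^2 + 3*h*k - k^2)/(8*h^2 + 7*h*k - k^2)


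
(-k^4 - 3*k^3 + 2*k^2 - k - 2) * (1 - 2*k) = 2*k^5 + 5*k^4 - 7*k^3 + 4*k^2 + 3*k - 2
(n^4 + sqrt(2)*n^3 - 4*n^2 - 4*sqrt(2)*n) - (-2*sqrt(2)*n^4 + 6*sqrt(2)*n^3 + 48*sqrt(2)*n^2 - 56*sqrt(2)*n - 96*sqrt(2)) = n^4 + 2*sqrt(2)*n^4 - 5*sqrt(2)*n^3 - 48*sqrt(2)*n^2 - 4*n^2 + 52*sqrt(2)*n + 96*sqrt(2)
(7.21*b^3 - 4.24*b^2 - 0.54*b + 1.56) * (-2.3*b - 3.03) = -16.583*b^4 - 12.0943*b^3 + 14.0892*b^2 - 1.9518*b - 4.7268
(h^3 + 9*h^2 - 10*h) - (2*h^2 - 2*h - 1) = h^3 + 7*h^2 - 8*h + 1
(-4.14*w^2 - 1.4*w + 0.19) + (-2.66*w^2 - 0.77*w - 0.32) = -6.8*w^2 - 2.17*w - 0.13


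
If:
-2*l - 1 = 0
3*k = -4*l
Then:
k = 2/3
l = -1/2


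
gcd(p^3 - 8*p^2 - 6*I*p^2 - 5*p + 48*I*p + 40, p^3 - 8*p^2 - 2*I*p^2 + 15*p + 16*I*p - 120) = p^2 + p*(-8 - 5*I) + 40*I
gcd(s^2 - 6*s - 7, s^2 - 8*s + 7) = s - 7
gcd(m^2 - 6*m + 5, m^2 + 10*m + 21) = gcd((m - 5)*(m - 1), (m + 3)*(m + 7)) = 1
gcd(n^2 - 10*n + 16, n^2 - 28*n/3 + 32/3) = n - 8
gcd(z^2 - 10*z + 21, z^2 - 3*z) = z - 3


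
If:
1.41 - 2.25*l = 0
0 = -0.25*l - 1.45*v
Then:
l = 0.63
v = -0.11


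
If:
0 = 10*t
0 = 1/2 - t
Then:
No Solution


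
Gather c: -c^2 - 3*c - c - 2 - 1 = -c^2 - 4*c - 3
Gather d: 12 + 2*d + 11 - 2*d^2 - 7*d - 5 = -2*d^2 - 5*d + 18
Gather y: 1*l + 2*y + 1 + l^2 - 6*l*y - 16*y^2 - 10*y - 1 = l^2 + l - 16*y^2 + y*(-6*l - 8)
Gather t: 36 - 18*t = 36 - 18*t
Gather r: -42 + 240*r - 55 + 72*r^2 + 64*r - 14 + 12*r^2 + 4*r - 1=84*r^2 + 308*r - 112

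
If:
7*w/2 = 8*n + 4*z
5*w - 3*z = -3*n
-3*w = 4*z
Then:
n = 0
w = 0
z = 0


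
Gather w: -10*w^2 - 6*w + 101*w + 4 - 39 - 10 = -10*w^2 + 95*w - 45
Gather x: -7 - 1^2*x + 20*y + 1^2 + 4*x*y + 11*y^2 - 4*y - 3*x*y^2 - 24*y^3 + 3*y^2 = x*(-3*y^2 + 4*y - 1) - 24*y^3 + 14*y^2 + 16*y - 6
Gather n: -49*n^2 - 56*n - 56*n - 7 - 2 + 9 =-49*n^2 - 112*n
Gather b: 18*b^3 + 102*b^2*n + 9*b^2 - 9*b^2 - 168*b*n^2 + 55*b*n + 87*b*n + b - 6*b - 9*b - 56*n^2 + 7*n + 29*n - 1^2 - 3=18*b^3 + 102*b^2*n + b*(-168*n^2 + 142*n - 14) - 56*n^2 + 36*n - 4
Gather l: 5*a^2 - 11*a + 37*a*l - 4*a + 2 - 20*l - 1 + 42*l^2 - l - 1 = 5*a^2 - 15*a + 42*l^2 + l*(37*a - 21)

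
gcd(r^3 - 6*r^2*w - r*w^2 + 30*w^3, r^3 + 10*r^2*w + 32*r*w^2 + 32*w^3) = r + 2*w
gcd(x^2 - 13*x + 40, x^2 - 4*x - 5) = x - 5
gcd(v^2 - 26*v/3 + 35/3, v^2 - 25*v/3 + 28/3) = v - 7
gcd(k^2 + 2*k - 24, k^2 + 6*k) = k + 6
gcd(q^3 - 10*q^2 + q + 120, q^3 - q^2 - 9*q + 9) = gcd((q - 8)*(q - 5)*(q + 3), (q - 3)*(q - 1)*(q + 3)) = q + 3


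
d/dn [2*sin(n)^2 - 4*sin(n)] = 4*(sin(n) - 1)*cos(n)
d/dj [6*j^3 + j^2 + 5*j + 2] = 18*j^2 + 2*j + 5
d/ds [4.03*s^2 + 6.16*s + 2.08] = 8.06*s + 6.16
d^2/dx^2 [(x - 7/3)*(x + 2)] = 2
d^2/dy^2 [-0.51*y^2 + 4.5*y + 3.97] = -1.02000000000000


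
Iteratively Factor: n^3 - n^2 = (n)*(n^2 - n) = n^2*(n - 1)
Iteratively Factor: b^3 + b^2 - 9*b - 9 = (b + 3)*(b^2 - 2*b - 3) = (b - 3)*(b + 3)*(b + 1)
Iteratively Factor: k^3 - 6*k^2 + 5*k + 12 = (k + 1)*(k^2 - 7*k + 12) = (k - 3)*(k + 1)*(k - 4)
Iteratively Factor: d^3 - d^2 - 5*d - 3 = (d + 1)*(d^2 - 2*d - 3) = (d + 1)^2*(d - 3)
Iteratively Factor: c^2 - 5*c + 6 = (c - 3)*(c - 2)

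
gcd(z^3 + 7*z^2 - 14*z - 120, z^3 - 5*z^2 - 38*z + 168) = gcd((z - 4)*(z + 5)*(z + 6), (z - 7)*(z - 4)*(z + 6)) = z^2 + 2*z - 24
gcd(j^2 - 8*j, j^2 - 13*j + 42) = 1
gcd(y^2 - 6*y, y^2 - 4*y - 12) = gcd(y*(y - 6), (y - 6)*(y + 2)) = y - 6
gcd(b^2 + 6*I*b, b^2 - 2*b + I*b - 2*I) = 1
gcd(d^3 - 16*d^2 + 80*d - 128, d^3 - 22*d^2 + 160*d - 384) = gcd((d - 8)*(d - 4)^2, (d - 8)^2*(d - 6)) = d - 8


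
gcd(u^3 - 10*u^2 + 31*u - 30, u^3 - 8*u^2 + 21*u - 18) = u^2 - 5*u + 6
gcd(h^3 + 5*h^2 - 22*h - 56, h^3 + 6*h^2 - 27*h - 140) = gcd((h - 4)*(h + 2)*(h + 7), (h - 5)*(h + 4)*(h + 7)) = h + 7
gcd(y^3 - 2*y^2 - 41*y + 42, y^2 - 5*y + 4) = y - 1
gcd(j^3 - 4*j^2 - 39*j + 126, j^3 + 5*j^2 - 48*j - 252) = j^2 - j - 42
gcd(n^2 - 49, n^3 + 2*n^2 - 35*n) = n + 7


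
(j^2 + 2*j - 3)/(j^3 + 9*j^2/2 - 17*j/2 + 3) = 2*(j + 3)/(2*j^2 + 11*j - 6)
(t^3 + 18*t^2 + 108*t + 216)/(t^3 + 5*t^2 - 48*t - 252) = (t + 6)/(t - 7)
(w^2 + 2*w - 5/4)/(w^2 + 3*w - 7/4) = (2*w + 5)/(2*w + 7)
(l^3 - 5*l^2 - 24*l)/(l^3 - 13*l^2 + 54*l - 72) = l*(l^2 - 5*l - 24)/(l^3 - 13*l^2 + 54*l - 72)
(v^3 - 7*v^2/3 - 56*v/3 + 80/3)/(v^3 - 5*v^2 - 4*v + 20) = (3*v^2 + 8*v - 16)/(3*(v^2 - 4))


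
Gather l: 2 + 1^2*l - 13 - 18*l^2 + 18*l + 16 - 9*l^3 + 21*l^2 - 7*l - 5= -9*l^3 + 3*l^2 + 12*l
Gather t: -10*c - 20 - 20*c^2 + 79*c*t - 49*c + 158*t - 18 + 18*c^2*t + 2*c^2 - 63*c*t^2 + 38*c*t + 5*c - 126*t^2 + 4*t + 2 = -18*c^2 - 54*c + t^2*(-63*c - 126) + t*(18*c^2 + 117*c + 162) - 36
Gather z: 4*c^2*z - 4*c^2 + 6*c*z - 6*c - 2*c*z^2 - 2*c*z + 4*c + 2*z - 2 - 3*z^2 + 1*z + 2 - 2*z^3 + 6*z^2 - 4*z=-4*c^2 - 2*c - 2*z^3 + z^2*(3 - 2*c) + z*(4*c^2 + 4*c - 1)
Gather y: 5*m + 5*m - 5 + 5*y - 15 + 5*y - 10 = 10*m + 10*y - 30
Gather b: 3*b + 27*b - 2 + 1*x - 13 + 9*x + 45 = 30*b + 10*x + 30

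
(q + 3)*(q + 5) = q^2 + 8*q + 15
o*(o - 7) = o^2 - 7*o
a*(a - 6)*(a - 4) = a^3 - 10*a^2 + 24*a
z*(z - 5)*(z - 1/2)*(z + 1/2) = z^4 - 5*z^3 - z^2/4 + 5*z/4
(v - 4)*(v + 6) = v^2 + 2*v - 24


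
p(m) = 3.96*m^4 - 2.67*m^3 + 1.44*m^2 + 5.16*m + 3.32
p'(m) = 15.84*m^3 - 8.01*m^2 + 2.88*m + 5.16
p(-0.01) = 3.27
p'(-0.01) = 5.13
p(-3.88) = 1058.41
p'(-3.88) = -1051.83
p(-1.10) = 8.74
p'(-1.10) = -28.78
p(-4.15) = 1372.13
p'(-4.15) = -1276.88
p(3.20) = 362.32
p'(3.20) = 451.40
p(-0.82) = 3.32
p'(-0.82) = -11.32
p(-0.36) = 1.84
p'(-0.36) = 2.35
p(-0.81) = 3.21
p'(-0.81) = -10.85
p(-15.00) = 209736.17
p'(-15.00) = -55300.29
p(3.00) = 280.43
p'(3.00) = 369.39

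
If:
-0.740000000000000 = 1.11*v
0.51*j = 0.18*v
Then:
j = -0.24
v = -0.67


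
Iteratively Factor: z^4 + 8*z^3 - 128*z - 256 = (z + 4)*(z^3 + 4*z^2 - 16*z - 64) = (z - 4)*(z + 4)*(z^2 + 8*z + 16) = (z - 4)*(z + 4)^2*(z + 4)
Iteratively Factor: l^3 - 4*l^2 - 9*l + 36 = (l - 4)*(l^2 - 9) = (l - 4)*(l + 3)*(l - 3)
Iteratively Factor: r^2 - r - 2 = (r - 2)*(r + 1)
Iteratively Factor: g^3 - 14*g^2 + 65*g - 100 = (g - 5)*(g^2 - 9*g + 20) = (g - 5)*(g - 4)*(g - 5)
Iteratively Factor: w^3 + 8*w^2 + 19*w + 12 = (w + 4)*(w^2 + 4*w + 3) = (w + 1)*(w + 4)*(w + 3)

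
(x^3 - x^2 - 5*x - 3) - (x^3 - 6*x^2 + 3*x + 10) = 5*x^2 - 8*x - 13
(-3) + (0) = -3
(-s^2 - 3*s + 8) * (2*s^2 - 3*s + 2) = -2*s^4 - 3*s^3 + 23*s^2 - 30*s + 16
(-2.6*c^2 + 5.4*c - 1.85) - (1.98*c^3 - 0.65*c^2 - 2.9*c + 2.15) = -1.98*c^3 - 1.95*c^2 + 8.3*c - 4.0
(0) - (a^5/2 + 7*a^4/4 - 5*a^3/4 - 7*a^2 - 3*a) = -a^5/2 - 7*a^4/4 + 5*a^3/4 + 7*a^2 + 3*a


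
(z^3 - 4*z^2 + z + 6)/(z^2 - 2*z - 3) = z - 2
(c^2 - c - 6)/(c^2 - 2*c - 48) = (-c^2 + c + 6)/(-c^2 + 2*c + 48)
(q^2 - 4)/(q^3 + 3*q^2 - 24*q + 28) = (q + 2)/(q^2 + 5*q - 14)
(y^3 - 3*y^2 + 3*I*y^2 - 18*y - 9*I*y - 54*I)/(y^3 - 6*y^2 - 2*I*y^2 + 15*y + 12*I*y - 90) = (y + 3)/(y - 5*I)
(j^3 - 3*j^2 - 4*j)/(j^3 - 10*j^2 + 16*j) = (j^2 - 3*j - 4)/(j^2 - 10*j + 16)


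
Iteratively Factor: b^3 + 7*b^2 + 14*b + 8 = (b + 2)*(b^2 + 5*b + 4) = (b + 1)*(b + 2)*(b + 4)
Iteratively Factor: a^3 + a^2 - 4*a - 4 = (a + 1)*(a^2 - 4) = (a + 1)*(a + 2)*(a - 2)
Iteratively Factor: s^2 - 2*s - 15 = (s + 3)*(s - 5)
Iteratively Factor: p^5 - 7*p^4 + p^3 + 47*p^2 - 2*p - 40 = (p - 4)*(p^4 - 3*p^3 - 11*p^2 + 3*p + 10) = (p - 4)*(p - 1)*(p^3 - 2*p^2 - 13*p - 10) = (p - 4)*(p - 1)*(p + 1)*(p^2 - 3*p - 10) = (p - 4)*(p - 1)*(p + 1)*(p + 2)*(p - 5)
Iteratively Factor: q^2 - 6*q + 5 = (q - 1)*(q - 5)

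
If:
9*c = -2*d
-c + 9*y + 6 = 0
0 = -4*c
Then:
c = 0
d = 0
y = -2/3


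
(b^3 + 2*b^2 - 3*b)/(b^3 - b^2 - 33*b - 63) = b*(b - 1)/(b^2 - 4*b - 21)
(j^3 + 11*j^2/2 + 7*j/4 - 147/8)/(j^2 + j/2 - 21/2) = (j^2 + 2*j - 21/4)/(j - 3)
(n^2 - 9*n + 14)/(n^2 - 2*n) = (n - 7)/n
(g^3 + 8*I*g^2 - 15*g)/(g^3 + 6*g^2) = (g^2 + 8*I*g - 15)/(g*(g + 6))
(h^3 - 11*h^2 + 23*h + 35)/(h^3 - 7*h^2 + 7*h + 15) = (h - 7)/(h - 3)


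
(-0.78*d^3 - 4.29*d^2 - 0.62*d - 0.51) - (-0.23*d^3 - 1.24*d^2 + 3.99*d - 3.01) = -0.55*d^3 - 3.05*d^2 - 4.61*d + 2.5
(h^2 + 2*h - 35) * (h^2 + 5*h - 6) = h^4 + 7*h^3 - 31*h^2 - 187*h + 210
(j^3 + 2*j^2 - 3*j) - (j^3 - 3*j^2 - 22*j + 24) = 5*j^2 + 19*j - 24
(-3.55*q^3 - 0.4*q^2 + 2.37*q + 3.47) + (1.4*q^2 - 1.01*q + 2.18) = -3.55*q^3 + 1.0*q^2 + 1.36*q + 5.65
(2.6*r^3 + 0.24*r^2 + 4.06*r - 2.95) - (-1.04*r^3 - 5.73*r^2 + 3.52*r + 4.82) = 3.64*r^3 + 5.97*r^2 + 0.54*r - 7.77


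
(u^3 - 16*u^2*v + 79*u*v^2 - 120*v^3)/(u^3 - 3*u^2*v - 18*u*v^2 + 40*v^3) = (u^2 - 11*u*v + 24*v^2)/(u^2 + 2*u*v - 8*v^2)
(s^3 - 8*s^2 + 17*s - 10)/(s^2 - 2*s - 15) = (s^2 - 3*s + 2)/(s + 3)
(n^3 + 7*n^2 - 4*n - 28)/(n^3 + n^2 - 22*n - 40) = (n^2 + 5*n - 14)/(n^2 - n - 20)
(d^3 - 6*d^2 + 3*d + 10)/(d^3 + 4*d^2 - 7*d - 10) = (d - 5)/(d + 5)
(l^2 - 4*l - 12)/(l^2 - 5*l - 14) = (l - 6)/(l - 7)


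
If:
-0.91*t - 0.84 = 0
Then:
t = -0.92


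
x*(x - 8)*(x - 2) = x^3 - 10*x^2 + 16*x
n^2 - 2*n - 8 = (n - 4)*(n + 2)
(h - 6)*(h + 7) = h^2 + h - 42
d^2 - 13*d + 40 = (d - 8)*(d - 5)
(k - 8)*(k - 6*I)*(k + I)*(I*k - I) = I*k^4 + 5*k^3 - 9*I*k^3 - 45*k^2 + 14*I*k^2 + 40*k - 54*I*k + 48*I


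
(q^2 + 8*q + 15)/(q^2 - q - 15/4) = 4*(q^2 + 8*q + 15)/(4*q^2 - 4*q - 15)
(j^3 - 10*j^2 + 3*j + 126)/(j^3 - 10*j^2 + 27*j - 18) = (j^2 - 4*j - 21)/(j^2 - 4*j + 3)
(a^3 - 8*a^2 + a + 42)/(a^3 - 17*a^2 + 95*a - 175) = (a^2 - a - 6)/(a^2 - 10*a + 25)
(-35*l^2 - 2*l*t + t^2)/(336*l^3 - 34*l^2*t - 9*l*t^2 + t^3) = (5*l + t)/(-48*l^2 - 2*l*t + t^2)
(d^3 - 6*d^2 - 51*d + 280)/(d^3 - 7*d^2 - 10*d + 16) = (d^2 + 2*d - 35)/(d^2 + d - 2)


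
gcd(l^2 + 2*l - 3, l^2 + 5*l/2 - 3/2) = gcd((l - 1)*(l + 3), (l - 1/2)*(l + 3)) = l + 3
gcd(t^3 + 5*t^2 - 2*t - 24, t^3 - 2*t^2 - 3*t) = 1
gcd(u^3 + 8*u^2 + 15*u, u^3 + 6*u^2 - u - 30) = u^2 + 8*u + 15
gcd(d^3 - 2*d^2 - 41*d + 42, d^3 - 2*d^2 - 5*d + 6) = d - 1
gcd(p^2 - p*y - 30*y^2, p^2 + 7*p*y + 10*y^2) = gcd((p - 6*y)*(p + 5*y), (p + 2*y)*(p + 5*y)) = p + 5*y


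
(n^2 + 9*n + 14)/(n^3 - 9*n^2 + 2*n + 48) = (n + 7)/(n^2 - 11*n + 24)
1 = 1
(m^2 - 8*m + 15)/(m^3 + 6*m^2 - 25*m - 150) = (m - 3)/(m^2 + 11*m + 30)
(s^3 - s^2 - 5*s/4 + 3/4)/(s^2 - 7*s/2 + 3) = (2*s^2 + s - 1)/(2*(s - 2))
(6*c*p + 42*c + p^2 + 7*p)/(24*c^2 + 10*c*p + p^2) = (p + 7)/(4*c + p)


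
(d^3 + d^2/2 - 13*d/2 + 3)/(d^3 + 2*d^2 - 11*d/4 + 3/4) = 2*(d - 2)/(2*d - 1)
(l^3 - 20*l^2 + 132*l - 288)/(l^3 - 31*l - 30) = (l^2 - 14*l + 48)/(l^2 + 6*l + 5)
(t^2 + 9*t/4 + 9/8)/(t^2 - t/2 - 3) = (t + 3/4)/(t - 2)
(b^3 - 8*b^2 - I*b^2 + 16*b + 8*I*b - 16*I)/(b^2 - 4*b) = b - 4 - I + 4*I/b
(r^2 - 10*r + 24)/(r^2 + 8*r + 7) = (r^2 - 10*r + 24)/(r^2 + 8*r + 7)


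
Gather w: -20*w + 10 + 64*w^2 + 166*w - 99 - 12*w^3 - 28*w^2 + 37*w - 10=-12*w^3 + 36*w^2 + 183*w - 99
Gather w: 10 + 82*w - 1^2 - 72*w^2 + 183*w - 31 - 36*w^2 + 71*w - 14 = -108*w^2 + 336*w - 36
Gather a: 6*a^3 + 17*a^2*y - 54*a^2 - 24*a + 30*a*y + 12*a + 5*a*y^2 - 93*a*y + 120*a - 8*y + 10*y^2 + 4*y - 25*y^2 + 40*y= 6*a^3 + a^2*(17*y - 54) + a*(5*y^2 - 63*y + 108) - 15*y^2 + 36*y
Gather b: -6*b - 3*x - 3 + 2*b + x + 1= -4*b - 2*x - 2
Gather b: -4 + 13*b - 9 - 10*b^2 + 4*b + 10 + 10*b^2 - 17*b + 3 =0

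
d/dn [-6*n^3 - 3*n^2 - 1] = 6*n*(-3*n - 1)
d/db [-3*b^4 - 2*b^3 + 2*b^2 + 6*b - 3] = -12*b^3 - 6*b^2 + 4*b + 6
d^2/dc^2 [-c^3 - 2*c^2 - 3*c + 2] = -6*c - 4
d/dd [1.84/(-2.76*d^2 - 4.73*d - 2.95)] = (10.1568*d + 8.7032)/(2.76*d^2 + 4.73*d + 2.95)^2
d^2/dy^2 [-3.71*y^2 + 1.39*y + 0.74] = -7.42000000000000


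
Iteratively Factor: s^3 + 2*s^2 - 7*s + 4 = (s + 4)*(s^2 - 2*s + 1) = (s - 1)*(s + 4)*(s - 1)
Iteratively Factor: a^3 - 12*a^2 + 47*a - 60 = (a - 5)*(a^2 - 7*a + 12) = (a - 5)*(a - 4)*(a - 3)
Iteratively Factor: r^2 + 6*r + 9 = (r + 3)*(r + 3)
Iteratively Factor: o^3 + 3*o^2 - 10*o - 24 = (o - 3)*(o^2 + 6*o + 8) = (o - 3)*(o + 4)*(o + 2)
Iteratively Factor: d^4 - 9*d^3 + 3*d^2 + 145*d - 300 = (d - 3)*(d^3 - 6*d^2 - 15*d + 100) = (d - 5)*(d - 3)*(d^2 - d - 20) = (d - 5)*(d - 3)*(d + 4)*(d - 5)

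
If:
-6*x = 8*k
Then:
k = -3*x/4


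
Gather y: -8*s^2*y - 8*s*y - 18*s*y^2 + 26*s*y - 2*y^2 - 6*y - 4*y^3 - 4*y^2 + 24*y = -4*y^3 + y^2*(-18*s - 6) + y*(-8*s^2 + 18*s + 18)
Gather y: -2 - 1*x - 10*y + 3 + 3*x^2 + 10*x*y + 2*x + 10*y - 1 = 3*x^2 + 10*x*y + x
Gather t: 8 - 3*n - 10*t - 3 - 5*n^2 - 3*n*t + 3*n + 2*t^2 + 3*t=-5*n^2 + 2*t^2 + t*(-3*n - 7) + 5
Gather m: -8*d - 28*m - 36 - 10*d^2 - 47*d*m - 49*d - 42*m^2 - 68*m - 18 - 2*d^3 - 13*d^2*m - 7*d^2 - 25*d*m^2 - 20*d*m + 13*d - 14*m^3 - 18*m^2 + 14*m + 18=-2*d^3 - 17*d^2 - 44*d - 14*m^3 + m^2*(-25*d - 60) + m*(-13*d^2 - 67*d - 82) - 36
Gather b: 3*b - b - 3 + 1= 2*b - 2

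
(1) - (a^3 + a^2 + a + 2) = -a^3 - a^2 - a - 1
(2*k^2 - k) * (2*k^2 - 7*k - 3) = 4*k^4 - 16*k^3 + k^2 + 3*k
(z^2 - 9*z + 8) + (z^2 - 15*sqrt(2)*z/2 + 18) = 2*z^2 - 15*sqrt(2)*z/2 - 9*z + 26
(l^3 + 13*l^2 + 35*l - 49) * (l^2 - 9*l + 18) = l^5 + 4*l^4 - 64*l^3 - 130*l^2 + 1071*l - 882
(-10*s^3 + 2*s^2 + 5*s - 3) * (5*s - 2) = -50*s^4 + 30*s^3 + 21*s^2 - 25*s + 6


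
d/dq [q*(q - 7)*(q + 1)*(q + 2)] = 4*q^3 - 12*q^2 - 38*q - 14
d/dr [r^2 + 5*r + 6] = 2*r + 5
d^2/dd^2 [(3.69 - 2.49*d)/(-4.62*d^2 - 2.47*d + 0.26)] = ((21.795 - 69.0228*d)*(4.62*d^2 + 2.47*d - 0.26) + (2.49*d - 3.69)*(9.24*d + 2.47)*(18.48*d + 4.94))/(4.62*d^2 + 2.47*d - 0.26)^3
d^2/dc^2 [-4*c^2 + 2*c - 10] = -8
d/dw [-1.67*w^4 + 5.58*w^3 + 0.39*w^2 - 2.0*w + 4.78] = -6.68*w^3 + 16.74*w^2 + 0.78*w - 2.0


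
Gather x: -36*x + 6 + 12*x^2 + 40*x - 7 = 12*x^2 + 4*x - 1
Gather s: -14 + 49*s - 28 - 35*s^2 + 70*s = -35*s^2 + 119*s - 42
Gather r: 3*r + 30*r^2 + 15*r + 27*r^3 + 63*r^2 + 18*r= 27*r^3 + 93*r^2 + 36*r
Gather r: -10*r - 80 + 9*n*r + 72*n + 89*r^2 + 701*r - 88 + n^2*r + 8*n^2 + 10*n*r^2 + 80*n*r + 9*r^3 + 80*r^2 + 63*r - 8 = 8*n^2 + 72*n + 9*r^3 + r^2*(10*n + 169) + r*(n^2 + 89*n + 754) - 176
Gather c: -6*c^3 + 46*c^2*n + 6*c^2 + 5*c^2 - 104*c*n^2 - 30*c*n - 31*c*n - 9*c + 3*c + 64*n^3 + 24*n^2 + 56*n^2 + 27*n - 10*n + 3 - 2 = -6*c^3 + c^2*(46*n + 11) + c*(-104*n^2 - 61*n - 6) + 64*n^3 + 80*n^2 + 17*n + 1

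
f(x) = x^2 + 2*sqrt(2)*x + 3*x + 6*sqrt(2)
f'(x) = 2*x + 2*sqrt(2) + 3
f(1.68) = 21.10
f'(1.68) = 9.19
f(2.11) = 25.24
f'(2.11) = 10.05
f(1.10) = 16.11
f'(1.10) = 8.03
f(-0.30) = 6.83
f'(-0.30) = 5.23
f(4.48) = 54.67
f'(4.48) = 14.79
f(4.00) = 47.80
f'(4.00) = 13.83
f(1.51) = 19.57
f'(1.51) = 8.85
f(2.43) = 28.55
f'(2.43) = 10.69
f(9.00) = 141.94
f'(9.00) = 23.83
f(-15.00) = 146.06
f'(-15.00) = -24.17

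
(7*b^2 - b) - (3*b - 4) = 7*b^2 - 4*b + 4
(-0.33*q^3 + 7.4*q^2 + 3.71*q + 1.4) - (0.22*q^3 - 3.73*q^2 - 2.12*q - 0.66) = -0.55*q^3 + 11.13*q^2 + 5.83*q + 2.06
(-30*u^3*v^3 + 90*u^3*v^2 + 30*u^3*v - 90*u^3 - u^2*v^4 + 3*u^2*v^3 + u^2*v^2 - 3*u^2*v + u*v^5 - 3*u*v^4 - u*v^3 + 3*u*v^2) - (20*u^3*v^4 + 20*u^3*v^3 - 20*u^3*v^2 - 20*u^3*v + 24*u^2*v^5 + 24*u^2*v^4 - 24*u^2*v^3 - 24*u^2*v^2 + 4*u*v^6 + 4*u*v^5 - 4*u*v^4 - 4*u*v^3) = -20*u^3*v^4 - 50*u^3*v^3 + 110*u^3*v^2 + 50*u^3*v - 90*u^3 - 24*u^2*v^5 - 25*u^2*v^4 + 27*u^2*v^3 + 25*u^2*v^2 - 3*u^2*v - 4*u*v^6 - 3*u*v^5 + u*v^4 + 3*u*v^3 + 3*u*v^2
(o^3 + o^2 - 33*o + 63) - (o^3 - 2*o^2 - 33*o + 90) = 3*o^2 - 27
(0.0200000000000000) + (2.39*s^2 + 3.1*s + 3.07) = 2.39*s^2 + 3.1*s + 3.09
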